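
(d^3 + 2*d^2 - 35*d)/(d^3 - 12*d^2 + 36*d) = (d^2 + 2*d - 35)/(d^2 - 12*d + 36)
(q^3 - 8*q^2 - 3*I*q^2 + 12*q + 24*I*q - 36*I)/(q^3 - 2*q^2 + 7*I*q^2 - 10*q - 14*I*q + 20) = (q^2 - 3*q*(2 + I) + 18*I)/(q^2 + 7*I*q - 10)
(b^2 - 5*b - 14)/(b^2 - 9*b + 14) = (b + 2)/(b - 2)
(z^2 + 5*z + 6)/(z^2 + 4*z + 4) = (z + 3)/(z + 2)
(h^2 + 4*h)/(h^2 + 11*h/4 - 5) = 4*h/(4*h - 5)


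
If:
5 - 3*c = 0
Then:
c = 5/3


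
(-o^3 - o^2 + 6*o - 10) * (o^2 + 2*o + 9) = -o^5 - 3*o^4 - 5*o^3 - 7*o^2 + 34*o - 90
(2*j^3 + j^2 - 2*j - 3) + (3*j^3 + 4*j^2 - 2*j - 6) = 5*j^3 + 5*j^2 - 4*j - 9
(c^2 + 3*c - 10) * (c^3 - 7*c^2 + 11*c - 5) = c^5 - 4*c^4 - 20*c^3 + 98*c^2 - 125*c + 50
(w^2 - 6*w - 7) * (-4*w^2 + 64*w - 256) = -4*w^4 + 88*w^3 - 612*w^2 + 1088*w + 1792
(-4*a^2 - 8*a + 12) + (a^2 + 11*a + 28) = -3*a^2 + 3*a + 40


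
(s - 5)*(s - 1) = s^2 - 6*s + 5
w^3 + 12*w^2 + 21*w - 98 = (w - 2)*(w + 7)^2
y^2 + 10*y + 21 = (y + 3)*(y + 7)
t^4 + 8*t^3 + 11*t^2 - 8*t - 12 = (t - 1)*(t + 1)*(t + 2)*(t + 6)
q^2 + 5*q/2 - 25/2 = (q - 5/2)*(q + 5)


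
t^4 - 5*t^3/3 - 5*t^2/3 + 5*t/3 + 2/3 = (t - 2)*(t - 1)*(t + 1/3)*(t + 1)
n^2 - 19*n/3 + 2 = (n - 6)*(n - 1/3)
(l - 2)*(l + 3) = l^2 + l - 6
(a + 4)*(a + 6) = a^2 + 10*a + 24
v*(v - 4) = v^2 - 4*v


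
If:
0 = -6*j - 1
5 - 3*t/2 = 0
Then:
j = -1/6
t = 10/3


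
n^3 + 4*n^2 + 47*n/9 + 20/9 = (n + 1)*(n + 4/3)*(n + 5/3)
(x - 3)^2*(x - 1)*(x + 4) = x^4 - 3*x^3 - 13*x^2 + 51*x - 36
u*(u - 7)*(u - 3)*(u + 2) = u^4 - 8*u^3 + u^2 + 42*u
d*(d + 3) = d^2 + 3*d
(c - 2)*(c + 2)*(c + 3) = c^3 + 3*c^2 - 4*c - 12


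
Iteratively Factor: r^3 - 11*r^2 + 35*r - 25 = (r - 5)*(r^2 - 6*r + 5) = (r - 5)*(r - 1)*(r - 5)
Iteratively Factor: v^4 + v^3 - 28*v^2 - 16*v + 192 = (v + 4)*(v^3 - 3*v^2 - 16*v + 48) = (v - 3)*(v + 4)*(v^2 - 16) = (v - 4)*(v - 3)*(v + 4)*(v + 4)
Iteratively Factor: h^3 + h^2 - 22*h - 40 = (h + 4)*(h^2 - 3*h - 10) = (h - 5)*(h + 4)*(h + 2)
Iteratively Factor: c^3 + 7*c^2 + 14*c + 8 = (c + 2)*(c^2 + 5*c + 4) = (c + 1)*(c + 2)*(c + 4)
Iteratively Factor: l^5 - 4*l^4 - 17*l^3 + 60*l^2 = (l)*(l^4 - 4*l^3 - 17*l^2 + 60*l) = l^2*(l^3 - 4*l^2 - 17*l + 60) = l^2*(l - 5)*(l^2 + l - 12) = l^2*(l - 5)*(l - 3)*(l + 4)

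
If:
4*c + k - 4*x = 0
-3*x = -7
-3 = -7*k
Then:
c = 187/84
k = 3/7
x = 7/3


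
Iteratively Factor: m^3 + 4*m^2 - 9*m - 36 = (m + 4)*(m^2 - 9) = (m - 3)*(m + 4)*(m + 3)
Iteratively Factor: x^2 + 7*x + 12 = (x + 4)*(x + 3)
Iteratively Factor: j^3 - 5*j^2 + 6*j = (j - 2)*(j^2 - 3*j) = j*(j - 2)*(j - 3)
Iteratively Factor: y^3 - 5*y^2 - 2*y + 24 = (y + 2)*(y^2 - 7*y + 12) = (y - 4)*(y + 2)*(y - 3)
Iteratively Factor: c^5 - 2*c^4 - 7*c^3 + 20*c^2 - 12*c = (c - 2)*(c^4 - 7*c^2 + 6*c) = (c - 2)^2*(c^3 + 2*c^2 - 3*c) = c*(c - 2)^2*(c^2 + 2*c - 3) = c*(c - 2)^2*(c + 3)*(c - 1)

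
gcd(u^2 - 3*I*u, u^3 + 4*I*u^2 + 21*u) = u^2 - 3*I*u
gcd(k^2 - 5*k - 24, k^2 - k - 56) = k - 8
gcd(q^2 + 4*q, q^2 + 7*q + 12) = q + 4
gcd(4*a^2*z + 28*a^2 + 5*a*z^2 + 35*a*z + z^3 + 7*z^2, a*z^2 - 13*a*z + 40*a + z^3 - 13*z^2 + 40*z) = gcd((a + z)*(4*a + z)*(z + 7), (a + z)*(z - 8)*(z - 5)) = a + z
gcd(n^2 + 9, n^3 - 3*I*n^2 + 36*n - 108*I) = n - 3*I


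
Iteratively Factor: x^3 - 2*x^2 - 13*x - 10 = (x + 2)*(x^2 - 4*x - 5) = (x + 1)*(x + 2)*(x - 5)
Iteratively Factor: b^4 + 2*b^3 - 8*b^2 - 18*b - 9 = (b + 3)*(b^3 - b^2 - 5*b - 3) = (b + 1)*(b + 3)*(b^2 - 2*b - 3) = (b - 3)*(b + 1)*(b + 3)*(b + 1)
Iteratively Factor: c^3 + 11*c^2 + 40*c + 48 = (c + 3)*(c^2 + 8*c + 16) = (c + 3)*(c + 4)*(c + 4)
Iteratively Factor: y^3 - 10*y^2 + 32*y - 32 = (y - 2)*(y^2 - 8*y + 16) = (y - 4)*(y - 2)*(y - 4)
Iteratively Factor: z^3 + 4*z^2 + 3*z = (z + 3)*(z^2 + z) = (z + 1)*(z + 3)*(z)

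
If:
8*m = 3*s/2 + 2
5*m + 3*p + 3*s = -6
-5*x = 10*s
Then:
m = 1/4 - 3*x/32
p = 21*x/32 - 29/12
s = -x/2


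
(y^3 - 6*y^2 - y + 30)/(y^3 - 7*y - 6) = (y - 5)/(y + 1)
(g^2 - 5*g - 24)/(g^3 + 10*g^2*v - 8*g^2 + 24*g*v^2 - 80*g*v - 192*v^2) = (g + 3)/(g^2 + 10*g*v + 24*v^2)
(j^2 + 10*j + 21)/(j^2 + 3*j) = (j + 7)/j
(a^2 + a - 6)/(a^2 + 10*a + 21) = (a - 2)/(a + 7)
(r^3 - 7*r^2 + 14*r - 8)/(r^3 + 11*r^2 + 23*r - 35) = (r^2 - 6*r + 8)/(r^2 + 12*r + 35)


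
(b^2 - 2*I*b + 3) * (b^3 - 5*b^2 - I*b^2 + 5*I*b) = b^5 - 5*b^4 - 3*I*b^4 + b^3 + 15*I*b^3 - 5*b^2 - 3*I*b^2 + 15*I*b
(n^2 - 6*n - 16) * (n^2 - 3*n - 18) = n^4 - 9*n^3 - 16*n^2 + 156*n + 288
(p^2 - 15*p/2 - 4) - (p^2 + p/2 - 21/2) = 13/2 - 8*p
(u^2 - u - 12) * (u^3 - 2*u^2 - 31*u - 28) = u^5 - 3*u^4 - 41*u^3 + 27*u^2 + 400*u + 336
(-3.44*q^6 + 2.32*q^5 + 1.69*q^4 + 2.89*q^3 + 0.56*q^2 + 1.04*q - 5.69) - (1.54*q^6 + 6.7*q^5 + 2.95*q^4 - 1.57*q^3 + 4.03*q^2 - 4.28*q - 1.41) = -4.98*q^6 - 4.38*q^5 - 1.26*q^4 + 4.46*q^3 - 3.47*q^2 + 5.32*q - 4.28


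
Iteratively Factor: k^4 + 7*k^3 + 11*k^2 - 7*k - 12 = (k + 3)*(k^3 + 4*k^2 - k - 4) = (k + 3)*(k + 4)*(k^2 - 1) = (k + 1)*(k + 3)*(k + 4)*(k - 1)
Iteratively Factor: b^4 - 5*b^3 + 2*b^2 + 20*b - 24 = (b - 3)*(b^3 - 2*b^2 - 4*b + 8) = (b - 3)*(b - 2)*(b^2 - 4) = (b - 3)*(b - 2)^2*(b + 2)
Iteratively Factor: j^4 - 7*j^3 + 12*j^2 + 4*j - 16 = (j + 1)*(j^3 - 8*j^2 + 20*j - 16) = (j - 2)*(j + 1)*(j^2 - 6*j + 8) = (j - 4)*(j - 2)*(j + 1)*(j - 2)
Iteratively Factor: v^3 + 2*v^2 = (v)*(v^2 + 2*v) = v^2*(v + 2)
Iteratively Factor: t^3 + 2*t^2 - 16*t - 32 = (t + 4)*(t^2 - 2*t - 8) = (t + 2)*(t + 4)*(t - 4)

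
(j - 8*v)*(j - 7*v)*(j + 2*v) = j^3 - 13*j^2*v + 26*j*v^2 + 112*v^3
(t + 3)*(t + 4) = t^2 + 7*t + 12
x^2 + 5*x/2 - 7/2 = (x - 1)*(x + 7/2)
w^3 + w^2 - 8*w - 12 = (w - 3)*(w + 2)^2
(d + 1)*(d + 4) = d^2 + 5*d + 4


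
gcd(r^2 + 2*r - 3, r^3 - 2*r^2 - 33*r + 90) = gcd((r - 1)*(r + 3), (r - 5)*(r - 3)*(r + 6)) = 1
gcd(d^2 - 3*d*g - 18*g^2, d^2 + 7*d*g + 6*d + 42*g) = 1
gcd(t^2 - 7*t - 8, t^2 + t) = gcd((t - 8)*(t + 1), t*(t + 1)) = t + 1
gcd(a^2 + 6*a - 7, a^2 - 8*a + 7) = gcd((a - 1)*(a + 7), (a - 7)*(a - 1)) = a - 1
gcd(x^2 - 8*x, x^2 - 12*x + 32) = x - 8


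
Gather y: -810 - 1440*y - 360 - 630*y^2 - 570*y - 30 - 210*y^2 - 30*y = -840*y^2 - 2040*y - 1200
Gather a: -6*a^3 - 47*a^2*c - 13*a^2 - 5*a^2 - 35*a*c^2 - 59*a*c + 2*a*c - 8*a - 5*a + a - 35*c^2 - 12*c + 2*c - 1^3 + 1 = -6*a^3 + a^2*(-47*c - 18) + a*(-35*c^2 - 57*c - 12) - 35*c^2 - 10*c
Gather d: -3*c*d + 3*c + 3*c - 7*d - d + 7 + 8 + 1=6*c + d*(-3*c - 8) + 16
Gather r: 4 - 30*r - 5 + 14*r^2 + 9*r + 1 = 14*r^2 - 21*r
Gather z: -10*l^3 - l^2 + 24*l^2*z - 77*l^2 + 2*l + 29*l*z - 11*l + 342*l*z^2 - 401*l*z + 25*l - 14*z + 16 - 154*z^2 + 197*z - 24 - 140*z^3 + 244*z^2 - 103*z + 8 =-10*l^3 - 78*l^2 + 16*l - 140*z^3 + z^2*(342*l + 90) + z*(24*l^2 - 372*l + 80)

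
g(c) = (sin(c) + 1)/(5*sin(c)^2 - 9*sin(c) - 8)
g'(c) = (-10*sin(c)*cos(c) + 9*cos(c))*(sin(c) + 1)/(5*sin(c)^2 - 9*sin(c) - 8)^2 + cos(c)/(5*sin(c)^2 - 9*sin(c) - 8) = (-5*sin(c)^2 - 10*sin(c) + 1)*cos(c)/(5*sin(c)^2 - 9*sin(c) - 8)^2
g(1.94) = -0.16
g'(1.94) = 0.03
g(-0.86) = 0.14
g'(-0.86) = 1.30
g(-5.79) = -0.13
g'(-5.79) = -0.03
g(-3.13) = -0.13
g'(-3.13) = -0.02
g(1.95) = -0.16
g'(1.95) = 0.03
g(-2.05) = 0.03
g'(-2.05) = -0.18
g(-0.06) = -0.13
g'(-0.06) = 0.03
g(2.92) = -0.13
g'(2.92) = 0.01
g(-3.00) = -0.13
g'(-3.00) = -0.05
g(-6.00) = -0.13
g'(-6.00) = -0.02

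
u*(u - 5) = u^2 - 5*u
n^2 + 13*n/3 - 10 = (n - 5/3)*(n + 6)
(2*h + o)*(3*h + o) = 6*h^2 + 5*h*o + o^2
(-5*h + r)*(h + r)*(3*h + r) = -15*h^3 - 17*h^2*r - h*r^2 + r^3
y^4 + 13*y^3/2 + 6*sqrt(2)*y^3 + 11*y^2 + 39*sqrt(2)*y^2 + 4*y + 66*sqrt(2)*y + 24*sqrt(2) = (y + 1/2)*(y + 2)*(y + 4)*(y + 6*sqrt(2))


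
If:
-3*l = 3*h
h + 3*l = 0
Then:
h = 0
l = 0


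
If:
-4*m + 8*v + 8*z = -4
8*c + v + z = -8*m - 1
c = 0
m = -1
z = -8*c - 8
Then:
No Solution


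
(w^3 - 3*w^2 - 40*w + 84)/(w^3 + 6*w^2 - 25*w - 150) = (w^2 - 9*w + 14)/(w^2 - 25)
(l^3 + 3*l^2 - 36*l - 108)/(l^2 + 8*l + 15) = (l^2 - 36)/(l + 5)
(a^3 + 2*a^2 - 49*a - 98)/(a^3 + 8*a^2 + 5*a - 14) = (a - 7)/(a - 1)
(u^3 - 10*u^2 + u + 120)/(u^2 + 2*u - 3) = (u^2 - 13*u + 40)/(u - 1)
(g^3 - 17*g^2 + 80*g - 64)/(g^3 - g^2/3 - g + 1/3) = 3*(g^2 - 16*g + 64)/(3*g^2 + 2*g - 1)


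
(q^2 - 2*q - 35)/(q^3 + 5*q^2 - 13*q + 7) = (q^2 - 2*q - 35)/(q^3 + 5*q^2 - 13*q + 7)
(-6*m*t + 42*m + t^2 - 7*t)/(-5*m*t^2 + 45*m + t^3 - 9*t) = (6*m*t - 42*m - t^2 + 7*t)/(5*m*t^2 - 45*m - t^3 + 9*t)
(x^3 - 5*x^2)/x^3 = (x - 5)/x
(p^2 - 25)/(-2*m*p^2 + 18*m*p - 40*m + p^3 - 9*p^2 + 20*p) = (p + 5)/(-2*m*p + 8*m + p^2 - 4*p)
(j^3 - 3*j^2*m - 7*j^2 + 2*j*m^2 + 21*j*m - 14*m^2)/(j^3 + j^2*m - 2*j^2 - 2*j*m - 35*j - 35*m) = (j^2 - 3*j*m + 2*m^2)/(j^2 + j*m + 5*j + 5*m)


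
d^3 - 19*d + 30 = (d - 3)*(d - 2)*(d + 5)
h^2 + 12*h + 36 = (h + 6)^2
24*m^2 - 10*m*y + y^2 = (-6*m + y)*(-4*m + y)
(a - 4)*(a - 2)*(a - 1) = a^3 - 7*a^2 + 14*a - 8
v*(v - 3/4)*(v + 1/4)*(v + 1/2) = v^4 - 7*v^2/16 - 3*v/32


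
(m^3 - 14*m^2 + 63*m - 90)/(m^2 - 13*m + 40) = (m^2 - 9*m + 18)/(m - 8)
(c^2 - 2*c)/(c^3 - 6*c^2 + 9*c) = (c - 2)/(c^2 - 6*c + 9)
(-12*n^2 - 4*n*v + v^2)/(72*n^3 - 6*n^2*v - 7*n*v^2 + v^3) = (2*n + v)/(-12*n^2 - n*v + v^2)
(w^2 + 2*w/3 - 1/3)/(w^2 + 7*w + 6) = (w - 1/3)/(w + 6)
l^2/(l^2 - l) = l/(l - 1)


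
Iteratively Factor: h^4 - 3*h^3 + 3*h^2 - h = (h)*(h^3 - 3*h^2 + 3*h - 1) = h*(h - 1)*(h^2 - 2*h + 1) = h*(h - 1)^2*(h - 1)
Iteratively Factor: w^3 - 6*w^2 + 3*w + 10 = (w + 1)*(w^2 - 7*w + 10) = (w - 5)*(w + 1)*(w - 2)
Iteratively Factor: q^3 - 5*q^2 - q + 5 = (q - 1)*(q^2 - 4*q - 5) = (q - 5)*(q - 1)*(q + 1)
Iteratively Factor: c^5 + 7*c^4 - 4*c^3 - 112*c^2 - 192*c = (c)*(c^4 + 7*c^3 - 4*c^2 - 112*c - 192) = c*(c - 4)*(c^3 + 11*c^2 + 40*c + 48) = c*(c - 4)*(c + 4)*(c^2 + 7*c + 12) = c*(c - 4)*(c + 3)*(c + 4)*(c + 4)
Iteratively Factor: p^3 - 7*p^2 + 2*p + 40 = (p - 5)*(p^2 - 2*p - 8) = (p - 5)*(p - 4)*(p + 2)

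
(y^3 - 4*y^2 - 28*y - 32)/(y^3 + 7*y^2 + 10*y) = (y^2 - 6*y - 16)/(y*(y + 5))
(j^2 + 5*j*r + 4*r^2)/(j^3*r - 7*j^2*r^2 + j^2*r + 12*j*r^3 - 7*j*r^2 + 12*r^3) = (j^2 + 5*j*r + 4*r^2)/(r*(j^3 - 7*j^2*r + j^2 + 12*j*r^2 - 7*j*r + 12*r^2))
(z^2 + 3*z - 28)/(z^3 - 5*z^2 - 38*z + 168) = (z + 7)/(z^2 - z - 42)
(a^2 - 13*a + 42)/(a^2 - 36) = (a - 7)/(a + 6)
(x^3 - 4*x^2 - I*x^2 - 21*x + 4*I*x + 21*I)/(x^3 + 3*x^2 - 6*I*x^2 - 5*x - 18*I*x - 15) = (x - 7)/(x - 5*I)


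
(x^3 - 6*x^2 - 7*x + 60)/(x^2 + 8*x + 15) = (x^2 - 9*x + 20)/(x + 5)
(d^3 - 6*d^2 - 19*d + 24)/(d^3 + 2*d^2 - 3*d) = (d - 8)/d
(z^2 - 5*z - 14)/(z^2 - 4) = (z - 7)/(z - 2)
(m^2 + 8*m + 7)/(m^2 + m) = (m + 7)/m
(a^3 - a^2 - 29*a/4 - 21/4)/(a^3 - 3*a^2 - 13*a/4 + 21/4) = (a + 1)/(a - 1)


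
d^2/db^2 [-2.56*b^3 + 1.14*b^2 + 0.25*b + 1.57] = 2.28 - 15.36*b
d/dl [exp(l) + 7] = exp(l)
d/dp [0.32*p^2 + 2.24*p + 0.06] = 0.64*p + 2.24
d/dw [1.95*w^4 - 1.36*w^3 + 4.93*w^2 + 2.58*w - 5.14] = 7.8*w^3 - 4.08*w^2 + 9.86*w + 2.58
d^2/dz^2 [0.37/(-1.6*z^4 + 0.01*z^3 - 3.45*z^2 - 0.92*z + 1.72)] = ((7.104*z^2 - 0.0222*z + 2.553)*(1.6*z^4 - 0.01*z^3 + 3.45*z^2 + 0.92*z - 1.72) - 0.37*(6.4*z^3 - 0.03*z^2 + 6.9*z + 0.92)*(12.8*z^3 - 0.06*z^2 + 13.8*z + 1.84))/(1.6*z^4 - 0.01*z^3 + 3.45*z^2 + 0.92*z - 1.72)^3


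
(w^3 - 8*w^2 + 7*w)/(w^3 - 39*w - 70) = w*(w - 1)/(w^2 + 7*w + 10)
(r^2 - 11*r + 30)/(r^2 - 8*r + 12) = (r - 5)/(r - 2)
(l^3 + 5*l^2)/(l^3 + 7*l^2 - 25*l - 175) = l^2/(l^2 + 2*l - 35)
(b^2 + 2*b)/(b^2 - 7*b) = (b + 2)/(b - 7)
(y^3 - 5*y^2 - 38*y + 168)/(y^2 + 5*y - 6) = (y^2 - 11*y + 28)/(y - 1)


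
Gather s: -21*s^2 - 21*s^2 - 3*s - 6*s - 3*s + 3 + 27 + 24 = -42*s^2 - 12*s + 54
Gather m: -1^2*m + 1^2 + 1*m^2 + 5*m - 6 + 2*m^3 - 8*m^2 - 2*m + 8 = 2*m^3 - 7*m^2 + 2*m + 3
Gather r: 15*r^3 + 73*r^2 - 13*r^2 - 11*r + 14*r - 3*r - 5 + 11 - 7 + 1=15*r^3 + 60*r^2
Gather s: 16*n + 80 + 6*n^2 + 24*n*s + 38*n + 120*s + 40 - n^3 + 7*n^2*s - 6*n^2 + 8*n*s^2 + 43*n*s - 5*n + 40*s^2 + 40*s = -n^3 + 49*n + s^2*(8*n + 40) + s*(7*n^2 + 67*n + 160) + 120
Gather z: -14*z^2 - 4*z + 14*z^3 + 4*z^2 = 14*z^3 - 10*z^2 - 4*z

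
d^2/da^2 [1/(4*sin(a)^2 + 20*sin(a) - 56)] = (-4*sin(a)^4 - 15*sin(a)^3 - 75*sin(a)^2 - 40*sin(a) + 78)/(4*(sin(a)^2 + 5*sin(a) - 14)^3)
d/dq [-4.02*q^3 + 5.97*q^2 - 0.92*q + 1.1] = -12.06*q^2 + 11.94*q - 0.92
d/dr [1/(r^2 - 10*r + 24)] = 2*(5 - r)/(r^2 - 10*r + 24)^2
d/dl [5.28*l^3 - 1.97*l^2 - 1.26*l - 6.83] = 15.84*l^2 - 3.94*l - 1.26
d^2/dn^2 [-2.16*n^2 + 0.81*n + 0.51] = -4.32000000000000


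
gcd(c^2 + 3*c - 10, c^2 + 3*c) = 1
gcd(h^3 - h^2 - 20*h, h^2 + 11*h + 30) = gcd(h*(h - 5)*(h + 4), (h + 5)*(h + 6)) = 1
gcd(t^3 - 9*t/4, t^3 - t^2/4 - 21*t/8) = t^2 + 3*t/2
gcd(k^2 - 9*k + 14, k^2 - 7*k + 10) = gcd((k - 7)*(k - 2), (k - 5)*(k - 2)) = k - 2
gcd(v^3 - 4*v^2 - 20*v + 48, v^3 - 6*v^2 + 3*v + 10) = v - 2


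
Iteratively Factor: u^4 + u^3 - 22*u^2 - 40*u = (u)*(u^3 + u^2 - 22*u - 40) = u*(u - 5)*(u^2 + 6*u + 8) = u*(u - 5)*(u + 4)*(u + 2)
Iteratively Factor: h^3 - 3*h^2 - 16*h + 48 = (h - 3)*(h^2 - 16) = (h - 3)*(h + 4)*(h - 4)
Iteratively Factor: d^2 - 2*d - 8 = (d + 2)*(d - 4)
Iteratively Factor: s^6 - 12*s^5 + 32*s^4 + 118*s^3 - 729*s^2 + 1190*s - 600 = (s - 5)*(s^5 - 7*s^4 - 3*s^3 + 103*s^2 - 214*s + 120) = (s - 5)^2*(s^4 - 2*s^3 - 13*s^2 + 38*s - 24) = (s - 5)^2*(s - 2)*(s^3 - 13*s + 12) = (s - 5)^2*(s - 3)*(s - 2)*(s^2 + 3*s - 4) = (s - 5)^2*(s - 3)*(s - 2)*(s - 1)*(s + 4)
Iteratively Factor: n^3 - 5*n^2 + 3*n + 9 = (n - 3)*(n^2 - 2*n - 3) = (n - 3)^2*(n + 1)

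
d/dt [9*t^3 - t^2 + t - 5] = 27*t^2 - 2*t + 1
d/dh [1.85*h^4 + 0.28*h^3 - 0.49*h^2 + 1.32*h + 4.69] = 7.4*h^3 + 0.84*h^2 - 0.98*h + 1.32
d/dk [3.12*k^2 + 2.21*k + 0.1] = 6.24*k + 2.21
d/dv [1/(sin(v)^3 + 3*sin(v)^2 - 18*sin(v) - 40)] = 3*(-2*sin(v) + cos(v)^2 + 5)*cos(v)/(sin(v)^3 + 3*sin(v)^2 - 18*sin(v) - 40)^2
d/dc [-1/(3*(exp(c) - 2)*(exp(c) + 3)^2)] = (exp(c) - 1/3)*exp(c)/((exp(c) - 2)^2*(exp(c) + 3)^3)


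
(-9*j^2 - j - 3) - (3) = -9*j^2 - j - 6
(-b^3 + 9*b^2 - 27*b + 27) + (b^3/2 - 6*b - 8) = -b^3/2 + 9*b^2 - 33*b + 19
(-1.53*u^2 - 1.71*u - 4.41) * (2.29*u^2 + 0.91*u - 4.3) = -3.5037*u^4 - 5.3082*u^3 - 5.076*u^2 + 3.3399*u + 18.963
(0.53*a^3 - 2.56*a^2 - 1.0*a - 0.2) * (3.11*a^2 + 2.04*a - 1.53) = 1.6483*a^5 - 6.8804*a^4 - 9.1433*a^3 + 1.2548*a^2 + 1.122*a + 0.306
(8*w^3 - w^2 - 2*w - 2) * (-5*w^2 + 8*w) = -40*w^5 + 69*w^4 + 2*w^3 - 6*w^2 - 16*w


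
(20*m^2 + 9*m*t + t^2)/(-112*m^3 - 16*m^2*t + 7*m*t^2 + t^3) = (5*m + t)/(-28*m^2 + 3*m*t + t^2)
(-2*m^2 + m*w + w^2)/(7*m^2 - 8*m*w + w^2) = (2*m + w)/(-7*m + w)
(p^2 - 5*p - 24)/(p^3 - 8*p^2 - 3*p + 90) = (p - 8)/(p^2 - 11*p + 30)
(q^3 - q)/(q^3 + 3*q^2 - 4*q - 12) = (q^3 - q)/(q^3 + 3*q^2 - 4*q - 12)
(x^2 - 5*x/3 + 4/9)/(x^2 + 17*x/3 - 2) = (x - 4/3)/(x + 6)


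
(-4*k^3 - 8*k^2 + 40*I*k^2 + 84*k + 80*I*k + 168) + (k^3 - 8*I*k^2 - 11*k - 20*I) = -3*k^3 - 8*k^2 + 32*I*k^2 + 73*k + 80*I*k + 168 - 20*I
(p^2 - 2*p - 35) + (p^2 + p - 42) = 2*p^2 - p - 77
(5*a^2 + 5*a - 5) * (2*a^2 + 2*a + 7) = 10*a^4 + 20*a^3 + 35*a^2 + 25*a - 35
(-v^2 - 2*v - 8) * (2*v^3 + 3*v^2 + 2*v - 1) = -2*v^5 - 7*v^4 - 24*v^3 - 27*v^2 - 14*v + 8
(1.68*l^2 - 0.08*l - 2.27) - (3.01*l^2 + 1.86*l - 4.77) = -1.33*l^2 - 1.94*l + 2.5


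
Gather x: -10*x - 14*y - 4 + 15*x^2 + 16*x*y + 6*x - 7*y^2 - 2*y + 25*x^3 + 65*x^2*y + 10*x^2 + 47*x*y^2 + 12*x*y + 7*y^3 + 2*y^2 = 25*x^3 + x^2*(65*y + 25) + x*(47*y^2 + 28*y - 4) + 7*y^3 - 5*y^2 - 16*y - 4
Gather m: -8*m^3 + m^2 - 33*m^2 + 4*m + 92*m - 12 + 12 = -8*m^3 - 32*m^2 + 96*m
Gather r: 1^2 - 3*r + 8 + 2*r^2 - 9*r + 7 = 2*r^2 - 12*r + 16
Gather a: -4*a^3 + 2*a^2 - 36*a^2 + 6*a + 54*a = -4*a^3 - 34*a^2 + 60*a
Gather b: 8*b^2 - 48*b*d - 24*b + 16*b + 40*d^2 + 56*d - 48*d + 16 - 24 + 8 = 8*b^2 + b*(-48*d - 8) + 40*d^2 + 8*d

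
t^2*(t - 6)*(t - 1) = t^4 - 7*t^3 + 6*t^2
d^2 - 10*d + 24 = (d - 6)*(d - 4)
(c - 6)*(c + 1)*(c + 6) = c^3 + c^2 - 36*c - 36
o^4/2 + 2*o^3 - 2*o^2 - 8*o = o*(o/2 + 1)*(o - 2)*(o + 4)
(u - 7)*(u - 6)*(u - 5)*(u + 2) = u^4 - 16*u^3 + 71*u^2 + 4*u - 420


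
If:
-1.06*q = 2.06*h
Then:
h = -0.514563106796116*q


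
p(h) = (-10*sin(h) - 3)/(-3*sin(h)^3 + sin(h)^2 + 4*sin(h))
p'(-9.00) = -6.14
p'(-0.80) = 9.45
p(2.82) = -4.85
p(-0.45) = -1.04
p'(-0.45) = 5.89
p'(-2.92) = -16.04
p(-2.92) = 1.00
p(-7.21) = -4.88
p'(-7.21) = 15.44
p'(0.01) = 7499.86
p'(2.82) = -6.07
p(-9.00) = -0.88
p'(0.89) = -2.58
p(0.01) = -77.31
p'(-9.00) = -6.14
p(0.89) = -4.67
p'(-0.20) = 19.42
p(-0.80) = -3.35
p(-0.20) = 1.38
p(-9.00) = -0.88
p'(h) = (-10*sin(h) - 3)*(9*sin(h)^2*cos(h) - 2*sin(h)*cos(h) - 4*cos(h))/(-3*sin(h)^3 + sin(h)^2 + 4*sin(h))^2 - 10*cos(h)/(-3*sin(h)^3 + sin(h)^2 + 4*sin(h))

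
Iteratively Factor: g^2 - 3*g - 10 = (g - 5)*(g + 2)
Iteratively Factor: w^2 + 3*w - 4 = (w - 1)*(w + 4)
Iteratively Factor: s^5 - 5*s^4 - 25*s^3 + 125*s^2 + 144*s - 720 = (s + 4)*(s^4 - 9*s^3 + 11*s^2 + 81*s - 180) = (s - 4)*(s + 4)*(s^3 - 5*s^2 - 9*s + 45) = (s - 4)*(s - 3)*(s + 4)*(s^2 - 2*s - 15) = (s - 5)*(s - 4)*(s - 3)*(s + 4)*(s + 3)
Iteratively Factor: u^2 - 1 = (u + 1)*(u - 1)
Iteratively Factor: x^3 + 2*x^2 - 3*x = (x)*(x^2 + 2*x - 3) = x*(x + 3)*(x - 1)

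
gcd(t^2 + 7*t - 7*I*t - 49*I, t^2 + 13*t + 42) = t + 7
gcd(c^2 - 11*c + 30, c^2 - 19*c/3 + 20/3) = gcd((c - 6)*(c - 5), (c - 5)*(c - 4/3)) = c - 5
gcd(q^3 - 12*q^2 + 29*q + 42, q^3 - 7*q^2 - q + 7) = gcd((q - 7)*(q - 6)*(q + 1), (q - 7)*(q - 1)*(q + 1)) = q^2 - 6*q - 7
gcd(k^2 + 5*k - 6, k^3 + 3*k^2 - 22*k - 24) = k + 6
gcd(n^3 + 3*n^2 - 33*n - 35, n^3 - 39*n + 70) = n^2 + 2*n - 35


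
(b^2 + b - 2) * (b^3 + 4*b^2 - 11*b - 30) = b^5 + 5*b^4 - 9*b^3 - 49*b^2 - 8*b + 60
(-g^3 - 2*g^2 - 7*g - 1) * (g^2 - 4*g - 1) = -g^5 + 2*g^4 + 2*g^3 + 29*g^2 + 11*g + 1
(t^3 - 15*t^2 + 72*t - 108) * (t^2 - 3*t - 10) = t^5 - 18*t^4 + 107*t^3 - 174*t^2 - 396*t + 1080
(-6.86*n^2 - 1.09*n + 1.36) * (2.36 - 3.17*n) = 21.7462*n^3 - 12.7343*n^2 - 6.8836*n + 3.2096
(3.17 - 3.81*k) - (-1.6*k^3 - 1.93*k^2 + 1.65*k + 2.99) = 1.6*k^3 + 1.93*k^2 - 5.46*k + 0.18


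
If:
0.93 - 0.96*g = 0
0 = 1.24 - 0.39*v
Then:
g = 0.97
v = 3.18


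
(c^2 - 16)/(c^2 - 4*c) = (c + 4)/c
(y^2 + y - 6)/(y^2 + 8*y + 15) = (y - 2)/(y + 5)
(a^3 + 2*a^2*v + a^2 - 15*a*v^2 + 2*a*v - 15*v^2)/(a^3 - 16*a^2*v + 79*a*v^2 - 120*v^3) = (a^2 + 5*a*v + a + 5*v)/(a^2 - 13*a*v + 40*v^2)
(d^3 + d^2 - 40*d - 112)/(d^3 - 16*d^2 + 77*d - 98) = (d^2 + 8*d + 16)/(d^2 - 9*d + 14)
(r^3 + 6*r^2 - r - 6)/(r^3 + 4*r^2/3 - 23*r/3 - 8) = 3*(r^2 + 5*r - 6)/(3*r^2 + r - 24)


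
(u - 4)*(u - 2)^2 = u^3 - 8*u^2 + 20*u - 16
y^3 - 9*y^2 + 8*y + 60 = (y - 6)*(y - 5)*(y + 2)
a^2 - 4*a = a*(a - 4)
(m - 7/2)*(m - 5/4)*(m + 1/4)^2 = m^4 - 17*m^3/4 + 33*m^2/16 + 121*m/64 + 35/128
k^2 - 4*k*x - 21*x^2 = (k - 7*x)*(k + 3*x)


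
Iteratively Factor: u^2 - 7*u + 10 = (u - 5)*(u - 2)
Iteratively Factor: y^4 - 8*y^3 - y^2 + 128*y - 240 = (y - 4)*(y^3 - 4*y^2 - 17*y + 60) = (y - 4)*(y + 4)*(y^2 - 8*y + 15) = (y - 4)*(y - 3)*(y + 4)*(y - 5)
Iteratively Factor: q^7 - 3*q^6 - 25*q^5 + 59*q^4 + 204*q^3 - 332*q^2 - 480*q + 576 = (q - 2)*(q^6 - q^5 - 27*q^4 + 5*q^3 + 214*q^2 + 96*q - 288) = (q - 2)*(q + 3)*(q^5 - 4*q^4 - 15*q^3 + 50*q^2 + 64*q - 96) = (q - 2)*(q + 3)^2*(q^4 - 7*q^3 + 6*q^2 + 32*q - 32) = (q - 4)*(q - 2)*(q + 3)^2*(q^3 - 3*q^2 - 6*q + 8) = (q - 4)^2*(q - 2)*(q + 3)^2*(q^2 + q - 2) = (q - 4)^2*(q - 2)*(q - 1)*(q + 3)^2*(q + 2)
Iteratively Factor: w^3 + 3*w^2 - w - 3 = (w + 3)*(w^2 - 1) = (w - 1)*(w + 3)*(w + 1)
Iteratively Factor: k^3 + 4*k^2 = (k)*(k^2 + 4*k) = k*(k + 4)*(k)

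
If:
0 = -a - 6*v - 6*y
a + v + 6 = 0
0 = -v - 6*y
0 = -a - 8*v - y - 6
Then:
No Solution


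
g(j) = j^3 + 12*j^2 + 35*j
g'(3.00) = 134.00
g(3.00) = 240.00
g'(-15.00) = 350.00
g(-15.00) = -1200.00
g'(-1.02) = 13.64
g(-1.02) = -24.28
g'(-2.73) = -8.16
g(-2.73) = -26.46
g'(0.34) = 43.51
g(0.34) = 13.33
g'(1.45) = 76.11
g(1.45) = 79.03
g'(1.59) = 80.74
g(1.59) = 90.01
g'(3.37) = 149.95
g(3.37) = 292.51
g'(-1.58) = 4.57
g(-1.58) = -29.29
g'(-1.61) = 4.14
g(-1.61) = -29.42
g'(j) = 3*j^2 + 24*j + 35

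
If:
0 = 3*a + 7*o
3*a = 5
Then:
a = 5/3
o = -5/7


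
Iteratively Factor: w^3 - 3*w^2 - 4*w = (w + 1)*(w^2 - 4*w) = w*(w + 1)*(w - 4)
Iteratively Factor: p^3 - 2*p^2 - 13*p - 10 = (p + 1)*(p^2 - 3*p - 10) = (p - 5)*(p + 1)*(p + 2)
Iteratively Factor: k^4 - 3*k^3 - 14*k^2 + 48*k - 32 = (k - 1)*(k^3 - 2*k^2 - 16*k + 32) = (k - 1)*(k + 4)*(k^2 - 6*k + 8) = (k - 4)*(k - 1)*(k + 4)*(k - 2)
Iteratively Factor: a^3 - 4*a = (a + 2)*(a^2 - 2*a) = a*(a + 2)*(a - 2)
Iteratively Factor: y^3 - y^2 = (y)*(y^2 - y) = y*(y - 1)*(y)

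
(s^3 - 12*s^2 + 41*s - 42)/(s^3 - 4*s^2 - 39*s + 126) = (s - 2)/(s + 6)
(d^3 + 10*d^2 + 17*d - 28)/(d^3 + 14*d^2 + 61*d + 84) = (d - 1)/(d + 3)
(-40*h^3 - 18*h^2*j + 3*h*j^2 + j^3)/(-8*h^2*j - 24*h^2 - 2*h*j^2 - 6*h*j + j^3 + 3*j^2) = (5*h + j)/(j + 3)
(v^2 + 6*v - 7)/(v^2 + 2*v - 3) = (v + 7)/(v + 3)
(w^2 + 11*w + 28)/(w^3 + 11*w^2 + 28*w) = 1/w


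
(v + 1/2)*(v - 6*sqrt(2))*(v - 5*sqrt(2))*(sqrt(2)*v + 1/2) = sqrt(2)*v^4 - 43*v^3/2 + sqrt(2)*v^3/2 - 43*v^2/4 + 109*sqrt(2)*v^2/2 + 30*v + 109*sqrt(2)*v/4 + 15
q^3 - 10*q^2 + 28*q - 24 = (q - 6)*(q - 2)^2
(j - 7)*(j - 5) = j^2 - 12*j + 35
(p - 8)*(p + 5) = p^2 - 3*p - 40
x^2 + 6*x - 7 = (x - 1)*(x + 7)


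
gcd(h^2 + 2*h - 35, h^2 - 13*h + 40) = h - 5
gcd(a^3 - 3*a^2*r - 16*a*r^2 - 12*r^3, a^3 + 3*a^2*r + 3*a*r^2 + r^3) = a + r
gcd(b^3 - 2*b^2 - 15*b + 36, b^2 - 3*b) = b - 3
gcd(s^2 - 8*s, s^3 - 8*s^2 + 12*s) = s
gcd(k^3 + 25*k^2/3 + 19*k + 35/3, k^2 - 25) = k + 5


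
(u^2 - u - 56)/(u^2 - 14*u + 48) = (u + 7)/(u - 6)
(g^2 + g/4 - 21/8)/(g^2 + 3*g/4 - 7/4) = (g - 3/2)/(g - 1)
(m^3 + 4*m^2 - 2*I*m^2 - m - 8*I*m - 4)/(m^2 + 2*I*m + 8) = (m^3 + 2*m^2*(2 - I) - m*(1 + 8*I) - 4)/(m^2 + 2*I*m + 8)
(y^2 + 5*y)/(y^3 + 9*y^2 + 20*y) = 1/(y + 4)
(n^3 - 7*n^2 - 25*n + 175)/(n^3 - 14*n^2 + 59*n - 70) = (n + 5)/(n - 2)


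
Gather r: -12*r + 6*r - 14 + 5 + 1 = -6*r - 8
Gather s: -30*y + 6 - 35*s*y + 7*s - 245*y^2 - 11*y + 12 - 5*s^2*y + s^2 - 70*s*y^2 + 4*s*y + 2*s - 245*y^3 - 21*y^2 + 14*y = s^2*(1 - 5*y) + s*(-70*y^2 - 31*y + 9) - 245*y^3 - 266*y^2 - 27*y + 18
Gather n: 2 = 2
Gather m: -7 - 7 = -14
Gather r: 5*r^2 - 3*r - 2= 5*r^2 - 3*r - 2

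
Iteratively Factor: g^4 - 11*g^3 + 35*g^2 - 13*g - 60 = (g + 1)*(g^3 - 12*g^2 + 47*g - 60) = (g - 4)*(g + 1)*(g^2 - 8*g + 15) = (g - 5)*(g - 4)*(g + 1)*(g - 3)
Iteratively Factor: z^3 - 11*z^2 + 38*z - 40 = (z - 5)*(z^2 - 6*z + 8) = (z - 5)*(z - 4)*(z - 2)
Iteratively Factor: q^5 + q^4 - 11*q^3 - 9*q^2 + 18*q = (q + 2)*(q^4 - q^3 - 9*q^2 + 9*q) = (q - 1)*(q + 2)*(q^3 - 9*q) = q*(q - 1)*(q + 2)*(q^2 - 9) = q*(q - 1)*(q + 2)*(q + 3)*(q - 3)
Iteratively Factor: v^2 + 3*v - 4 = (v + 4)*(v - 1)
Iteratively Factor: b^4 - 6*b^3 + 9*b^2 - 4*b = (b - 4)*(b^3 - 2*b^2 + b) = (b - 4)*(b - 1)*(b^2 - b) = (b - 4)*(b - 1)^2*(b)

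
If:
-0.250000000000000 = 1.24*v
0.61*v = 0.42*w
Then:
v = -0.20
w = -0.29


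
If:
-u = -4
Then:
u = 4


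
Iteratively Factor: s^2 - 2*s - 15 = (s + 3)*(s - 5)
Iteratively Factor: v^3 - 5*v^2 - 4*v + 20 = (v + 2)*(v^2 - 7*v + 10) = (v - 5)*(v + 2)*(v - 2)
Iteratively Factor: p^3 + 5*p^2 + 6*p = (p + 3)*(p^2 + 2*p) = (p + 2)*(p + 3)*(p)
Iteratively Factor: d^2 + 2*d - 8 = (d + 4)*(d - 2)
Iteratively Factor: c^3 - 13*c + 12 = (c - 1)*(c^2 + c - 12) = (c - 1)*(c + 4)*(c - 3)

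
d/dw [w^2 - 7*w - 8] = 2*w - 7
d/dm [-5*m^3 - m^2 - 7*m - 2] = -15*m^2 - 2*m - 7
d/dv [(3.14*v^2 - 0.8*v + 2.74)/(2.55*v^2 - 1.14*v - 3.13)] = (-1.5396*v^2 - 33.6304*v + 5.6276)/(6.5025*v^4 - 5.814*v^3 - 14.6634*v^2 + 7.1364*v + 9.7969)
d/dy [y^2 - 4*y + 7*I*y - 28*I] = 2*y - 4 + 7*I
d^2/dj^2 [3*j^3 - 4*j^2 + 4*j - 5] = 18*j - 8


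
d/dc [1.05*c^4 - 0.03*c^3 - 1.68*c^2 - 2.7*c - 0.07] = 4.2*c^3 - 0.09*c^2 - 3.36*c - 2.7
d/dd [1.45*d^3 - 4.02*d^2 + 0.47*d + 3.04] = 4.35*d^2 - 8.04*d + 0.47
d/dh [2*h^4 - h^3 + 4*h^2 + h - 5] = 8*h^3 - 3*h^2 + 8*h + 1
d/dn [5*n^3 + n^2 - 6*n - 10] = 15*n^2 + 2*n - 6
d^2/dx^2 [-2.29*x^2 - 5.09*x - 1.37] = -4.58000000000000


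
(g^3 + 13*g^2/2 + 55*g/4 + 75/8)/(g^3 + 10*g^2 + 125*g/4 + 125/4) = (g + 3/2)/(g + 5)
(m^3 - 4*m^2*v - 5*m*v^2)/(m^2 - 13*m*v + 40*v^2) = m*(-m - v)/(-m + 8*v)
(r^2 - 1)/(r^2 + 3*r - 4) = (r + 1)/(r + 4)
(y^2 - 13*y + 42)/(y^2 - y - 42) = (y - 6)/(y + 6)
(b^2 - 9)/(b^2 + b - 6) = (b - 3)/(b - 2)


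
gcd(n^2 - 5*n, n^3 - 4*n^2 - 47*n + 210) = n - 5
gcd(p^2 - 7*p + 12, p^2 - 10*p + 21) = p - 3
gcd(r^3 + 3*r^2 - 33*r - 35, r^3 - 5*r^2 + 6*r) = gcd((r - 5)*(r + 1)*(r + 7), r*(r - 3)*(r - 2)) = 1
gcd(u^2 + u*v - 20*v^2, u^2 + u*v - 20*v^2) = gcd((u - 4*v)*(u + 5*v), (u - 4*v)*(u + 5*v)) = u^2 + u*v - 20*v^2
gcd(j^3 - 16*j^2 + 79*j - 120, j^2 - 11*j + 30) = j - 5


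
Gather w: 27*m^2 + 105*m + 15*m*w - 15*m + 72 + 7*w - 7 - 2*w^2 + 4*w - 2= 27*m^2 + 90*m - 2*w^2 + w*(15*m + 11) + 63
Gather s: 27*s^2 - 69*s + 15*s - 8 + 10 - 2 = 27*s^2 - 54*s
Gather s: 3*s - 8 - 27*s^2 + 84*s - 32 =-27*s^2 + 87*s - 40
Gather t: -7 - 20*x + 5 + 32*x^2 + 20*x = 32*x^2 - 2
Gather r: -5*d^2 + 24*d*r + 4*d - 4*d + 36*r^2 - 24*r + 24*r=-5*d^2 + 24*d*r + 36*r^2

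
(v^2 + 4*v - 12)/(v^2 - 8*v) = (v^2 + 4*v - 12)/(v*(v - 8))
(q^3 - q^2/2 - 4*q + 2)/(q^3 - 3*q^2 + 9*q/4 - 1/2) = 2*(q + 2)/(2*q - 1)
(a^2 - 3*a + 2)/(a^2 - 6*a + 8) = (a - 1)/(a - 4)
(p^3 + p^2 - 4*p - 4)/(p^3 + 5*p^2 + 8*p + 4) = (p - 2)/(p + 2)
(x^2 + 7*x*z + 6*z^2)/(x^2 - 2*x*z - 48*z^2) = (x + z)/(x - 8*z)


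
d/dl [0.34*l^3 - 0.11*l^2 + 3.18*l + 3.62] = 1.02*l^2 - 0.22*l + 3.18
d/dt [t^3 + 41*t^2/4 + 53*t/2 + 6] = 3*t^2 + 41*t/2 + 53/2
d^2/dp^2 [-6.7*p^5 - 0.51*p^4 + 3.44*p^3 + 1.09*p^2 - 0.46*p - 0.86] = -134.0*p^3 - 6.12*p^2 + 20.64*p + 2.18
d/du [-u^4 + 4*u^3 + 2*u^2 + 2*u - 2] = -4*u^3 + 12*u^2 + 4*u + 2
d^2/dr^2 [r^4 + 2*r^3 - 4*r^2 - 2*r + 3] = 12*r^2 + 12*r - 8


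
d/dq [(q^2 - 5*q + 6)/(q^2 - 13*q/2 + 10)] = 2*(-3*q^2 + 16*q - 22)/(4*q^4 - 52*q^3 + 249*q^2 - 520*q + 400)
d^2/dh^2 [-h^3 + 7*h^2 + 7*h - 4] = 14 - 6*h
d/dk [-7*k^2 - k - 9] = -14*k - 1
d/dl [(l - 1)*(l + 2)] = 2*l + 1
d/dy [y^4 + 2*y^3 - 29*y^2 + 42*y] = 4*y^3 + 6*y^2 - 58*y + 42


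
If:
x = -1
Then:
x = -1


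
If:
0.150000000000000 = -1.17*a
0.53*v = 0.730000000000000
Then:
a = -0.13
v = 1.38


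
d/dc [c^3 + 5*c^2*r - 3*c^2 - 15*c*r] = 3*c^2 + 10*c*r - 6*c - 15*r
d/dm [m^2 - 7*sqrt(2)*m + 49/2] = 2*m - 7*sqrt(2)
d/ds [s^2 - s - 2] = 2*s - 1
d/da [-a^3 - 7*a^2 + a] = -3*a^2 - 14*a + 1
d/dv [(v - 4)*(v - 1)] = 2*v - 5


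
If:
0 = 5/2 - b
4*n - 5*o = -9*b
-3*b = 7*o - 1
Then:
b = 5/2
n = -95/14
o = -13/14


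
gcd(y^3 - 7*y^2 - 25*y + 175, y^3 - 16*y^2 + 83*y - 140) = y^2 - 12*y + 35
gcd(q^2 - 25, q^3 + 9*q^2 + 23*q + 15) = q + 5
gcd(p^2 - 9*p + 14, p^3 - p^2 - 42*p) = p - 7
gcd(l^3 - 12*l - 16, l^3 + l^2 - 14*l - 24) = l^2 - 2*l - 8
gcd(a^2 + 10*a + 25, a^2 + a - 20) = a + 5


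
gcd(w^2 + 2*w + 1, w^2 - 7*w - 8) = w + 1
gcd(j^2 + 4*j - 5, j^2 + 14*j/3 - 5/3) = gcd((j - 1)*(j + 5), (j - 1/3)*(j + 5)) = j + 5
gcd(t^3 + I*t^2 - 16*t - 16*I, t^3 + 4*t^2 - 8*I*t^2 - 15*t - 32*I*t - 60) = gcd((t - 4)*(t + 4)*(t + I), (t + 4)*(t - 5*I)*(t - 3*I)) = t + 4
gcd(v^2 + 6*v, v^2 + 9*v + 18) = v + 6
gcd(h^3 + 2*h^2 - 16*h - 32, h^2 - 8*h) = 1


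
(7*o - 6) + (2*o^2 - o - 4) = 2*o^2 + 6*o - 10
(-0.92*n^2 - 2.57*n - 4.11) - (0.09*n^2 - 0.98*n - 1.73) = -1.01*n^2 - 1.59*n - 2.38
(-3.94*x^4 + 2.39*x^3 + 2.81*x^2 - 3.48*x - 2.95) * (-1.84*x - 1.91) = 7.2496*x^5 + 3.1278*x^4 - 9.7353*x^3 + 1.0361*x^2 + 12.0748*x + 5.6345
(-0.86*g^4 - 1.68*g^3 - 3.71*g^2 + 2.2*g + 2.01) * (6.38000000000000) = -5.4868*g^4 - 10.7184*g^3 - 23.6698*g^2 + 14.036*g + 12.8238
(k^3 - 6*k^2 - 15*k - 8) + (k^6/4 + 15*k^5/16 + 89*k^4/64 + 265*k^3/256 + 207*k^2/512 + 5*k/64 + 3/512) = k^6/4 + 15*k^5/16 + 89*k^4/64 + 521*k^3/256 - 2865*k^2/512 - 955*k/64 - 4093/512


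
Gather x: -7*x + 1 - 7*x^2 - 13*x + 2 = -7*x^2 - 20*x + 3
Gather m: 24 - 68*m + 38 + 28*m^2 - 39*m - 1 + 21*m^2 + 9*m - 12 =49*m^2 - 98*m + 49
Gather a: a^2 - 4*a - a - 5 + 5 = a^2 - 5*a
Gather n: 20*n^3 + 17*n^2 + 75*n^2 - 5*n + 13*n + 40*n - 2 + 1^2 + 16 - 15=20*n^3 + 92*n^2 + 48*n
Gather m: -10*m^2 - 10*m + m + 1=-10*m^2 - 9*m + 1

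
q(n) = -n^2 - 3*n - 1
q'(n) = -2*n - 3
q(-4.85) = -9.97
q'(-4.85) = 6.70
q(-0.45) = 0.15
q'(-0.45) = -2.10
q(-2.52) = 0.21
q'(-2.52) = 2.04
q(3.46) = -23.35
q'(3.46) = -9.92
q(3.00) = -19.00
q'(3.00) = -9.00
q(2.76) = -16.90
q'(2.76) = -8.52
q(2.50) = -14.75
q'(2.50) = -8.00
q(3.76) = -26.42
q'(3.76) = -10.52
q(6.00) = -55.00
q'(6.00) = -15.00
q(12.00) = -181.00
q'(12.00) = -27.00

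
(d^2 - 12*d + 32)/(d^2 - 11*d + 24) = (d - 4)/(d - 3)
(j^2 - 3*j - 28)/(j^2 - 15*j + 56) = (j + 4)/(j - 8)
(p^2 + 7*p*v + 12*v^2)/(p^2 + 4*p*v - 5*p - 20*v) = (p + 3*v)/(p - 5)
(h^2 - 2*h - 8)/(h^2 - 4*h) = (h + 2)/h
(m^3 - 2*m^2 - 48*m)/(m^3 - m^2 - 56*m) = (m + 6)/(m + 7)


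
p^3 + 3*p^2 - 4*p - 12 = (p - 2)*(p + 2)*(p + 3)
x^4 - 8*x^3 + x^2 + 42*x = x*(x - 7)*(x - 3)*(x + 2)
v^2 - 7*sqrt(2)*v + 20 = (v - 5*sqrt(2))*(v - 2*sqrt(2))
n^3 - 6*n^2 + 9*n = n*(n - 3)^2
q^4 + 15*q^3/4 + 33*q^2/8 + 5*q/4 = q*(q + 1/2)*(q + 5/4)*(q + 2)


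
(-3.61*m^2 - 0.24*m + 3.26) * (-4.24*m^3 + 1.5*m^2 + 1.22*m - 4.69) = 15.3064*m^5 - 4.3974*m^4 - 18.5866*m^3 + 21.5281*m^2 + 5.1028*m - 15.2894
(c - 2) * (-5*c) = -5*c^2 + 10*c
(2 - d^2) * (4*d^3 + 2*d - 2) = -4*d^5 + 6*d^3 + 2*d^2 + 4*d - 4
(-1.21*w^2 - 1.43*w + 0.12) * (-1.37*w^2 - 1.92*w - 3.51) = 1.6577*w^4 + 4.2823*w^3 + 6.8283*w^2 + 4.7889*w - 0.4212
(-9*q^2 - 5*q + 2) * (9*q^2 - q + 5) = -81*q^4 - 36*q^3 - 22*q^2 - 27*q + 10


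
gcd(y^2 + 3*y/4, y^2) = y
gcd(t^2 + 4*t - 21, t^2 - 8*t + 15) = t - 3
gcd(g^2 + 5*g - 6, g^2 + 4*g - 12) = g + 6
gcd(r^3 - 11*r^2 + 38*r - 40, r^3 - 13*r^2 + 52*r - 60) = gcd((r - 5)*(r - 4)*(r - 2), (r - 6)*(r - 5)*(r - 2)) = r^2 - 7*r + 10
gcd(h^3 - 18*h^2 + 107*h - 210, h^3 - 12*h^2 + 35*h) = h^2 - 12*h + 35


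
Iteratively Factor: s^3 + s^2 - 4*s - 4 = (s + 2)*(s^2 - s - 2) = (s - 2)*(s + 2)*(s + 1)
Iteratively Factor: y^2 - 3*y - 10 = (y + 2)*(y - 5)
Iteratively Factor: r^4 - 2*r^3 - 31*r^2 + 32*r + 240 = (r + 4)*(r^3 - 6*r^2 - 7*r + 60) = (r + 3)*(r + 4)*(r^2 - 9*r + 20) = (r - 5)*(r + 3)*(r + 4)*(r - 4)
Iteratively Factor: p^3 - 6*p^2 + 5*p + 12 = (p - 3)*(p^2 - 3*p - 4) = (p - 3)*(p + 1)*(p - 4)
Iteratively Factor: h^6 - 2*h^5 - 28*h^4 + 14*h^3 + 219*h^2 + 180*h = (h - 4)*(h^5 + 2*h^4 - 20*h^3 - 66*h^2 - 45*h) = (h - 4)*(h + 3)*(h^4 - h^3 - 17*h^2 - 15*h) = h*(h - 4)*(h + 3)*(h^3 - h^2 - 17*h - 15) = h*(h - 4)*(h + 1)*(h + 3)*(h^2 - 2*h - 15) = h*(h - 4)*(h + 1)*(h + 3)^2*(h - 5)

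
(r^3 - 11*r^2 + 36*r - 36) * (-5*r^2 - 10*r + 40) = -5*r^5 + 45*r^4 - 30*r^3 - 620*r^2 + 1800*r - 1440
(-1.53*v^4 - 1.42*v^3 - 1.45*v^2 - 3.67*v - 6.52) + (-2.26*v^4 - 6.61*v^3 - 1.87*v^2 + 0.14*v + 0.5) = -3.79*v^4 - 8.03*v^3 - 3.32*v^2 - 3.53*v - 6.02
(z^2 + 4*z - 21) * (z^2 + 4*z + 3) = z^4 + 8*z^3 - 2*z^2 - 72*z - 63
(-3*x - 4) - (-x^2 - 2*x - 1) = x^2 - x - 3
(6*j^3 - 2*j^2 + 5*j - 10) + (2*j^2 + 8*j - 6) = 6*j^3 + 13*j - 16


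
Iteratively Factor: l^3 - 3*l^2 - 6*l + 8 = (l + 2)*(l^2 - 5*l + 4) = (l - 1)*(l + 2)*(l - 4)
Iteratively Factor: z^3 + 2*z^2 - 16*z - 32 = (z - 4)*(z^2 + 6*z + 8) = (z - 4)*(z + 4)*(z + 2)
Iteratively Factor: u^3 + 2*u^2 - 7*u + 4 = (u - 1)*(u^2 + 3*u - 4) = (u - 1)^2*(u + 4)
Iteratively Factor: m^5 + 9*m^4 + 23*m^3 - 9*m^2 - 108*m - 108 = (m + 3)*(m^4 + 6*m^3 + 5*m^2 - 24*m - 36) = (m + 3)^2*(m^3 + 3*m^2 - 4*m - 12) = (m + 3)^3*(m^2 - 4) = (m - 2)*(m + 3)^3*(m + 2)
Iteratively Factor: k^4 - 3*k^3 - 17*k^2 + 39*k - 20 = (k + 4)*(k^3 - 7*k^2 + 11*k - 5) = (k - 1)*(k + 4)*(k^2 - 6*k + 5) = (k - 1)^2*(k + 4)*(k - 5)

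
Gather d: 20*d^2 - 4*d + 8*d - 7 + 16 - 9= 20*d^2 + 4*d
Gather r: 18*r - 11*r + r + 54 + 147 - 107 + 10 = 8*r + 104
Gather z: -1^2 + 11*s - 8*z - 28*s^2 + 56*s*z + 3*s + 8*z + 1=-28*s^2 + 56*s*z + 14*s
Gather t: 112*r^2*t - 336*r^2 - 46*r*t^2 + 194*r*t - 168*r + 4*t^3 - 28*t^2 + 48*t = -336*r^2 - 168*r + 4*t^3 + t^2*(-46*r - 28) + t*(112*r^2 + 194*r + 48)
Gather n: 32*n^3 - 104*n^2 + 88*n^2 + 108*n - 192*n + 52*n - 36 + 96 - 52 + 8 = 32*n^3 - 16*n^2 - 32*n + 16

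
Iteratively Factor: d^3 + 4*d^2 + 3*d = (d + 1)*(d^2 + 3*d) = d*(d + 1)*(d + 3)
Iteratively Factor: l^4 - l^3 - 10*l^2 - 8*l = (l + 1)*(l^3 - 2*l^2 - 8*l) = (l + 1)*(l + 2)*(l^2 - 4*l) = (l - 4)*(l + 1)*(l + 2)*(l)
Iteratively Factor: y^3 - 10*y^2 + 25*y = (y - 5)*(y^2 - 5*y) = (y - 5)^2*(y)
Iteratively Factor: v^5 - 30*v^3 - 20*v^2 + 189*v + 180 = (v - 5)*(v^4 + 5*v^3 - 5*v^2 - 45*v - 36) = (v - 5)*(v + 1)*(v^3 + 4*v^2 - 9*v - 36) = (v - 5)*(v + 1)*(v + 3)*(v^2 + v - 12) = (v - 5)*(v + 1)*(v + 3)*(v + 4)*(v - 3)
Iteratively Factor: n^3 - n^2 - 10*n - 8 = (n - 4)*(n^2 + 3*n + 2) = (n - 4)*(n + 1)*(n + 2)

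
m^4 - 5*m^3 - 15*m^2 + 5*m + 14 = (m - 7)*(m - 1)*(m + 1)*(m + 2)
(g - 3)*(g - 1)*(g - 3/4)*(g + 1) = g^4 - 15*g^3/4 + 5*g^2/4 + 15*g/4 - 9/4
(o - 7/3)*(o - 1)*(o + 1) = o^3 - 7*o^2/3 - o + 7/3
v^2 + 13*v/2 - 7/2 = (v - 1/2)*(v + 7)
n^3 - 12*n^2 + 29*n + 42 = (n - 7)*(n - 6)*(n + 1)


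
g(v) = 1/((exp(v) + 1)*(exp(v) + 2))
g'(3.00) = 0.00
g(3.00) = 0.00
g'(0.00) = -0.14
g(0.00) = 0.17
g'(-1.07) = -0.13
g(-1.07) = 0.32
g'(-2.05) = -0.07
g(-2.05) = 0.42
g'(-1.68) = -0.09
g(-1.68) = 0.39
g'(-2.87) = -0.04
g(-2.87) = 0.46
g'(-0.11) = -0.14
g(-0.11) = 0.18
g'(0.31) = -0.12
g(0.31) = 0.13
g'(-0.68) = -0.14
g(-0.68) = 0.26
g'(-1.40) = -0.11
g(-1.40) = 0.36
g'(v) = -exp(v)/((exp(v) + 1)*(exp(v) + 2)^2) - exp(v)/((exp(v) + 1)^2*(exp(v) + 2))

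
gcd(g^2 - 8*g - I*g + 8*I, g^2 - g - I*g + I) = g - I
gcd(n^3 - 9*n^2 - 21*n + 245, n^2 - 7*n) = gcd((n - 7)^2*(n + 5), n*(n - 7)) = n - 7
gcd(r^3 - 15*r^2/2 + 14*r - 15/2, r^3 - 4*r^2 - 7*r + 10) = r^2 - 6*r + 5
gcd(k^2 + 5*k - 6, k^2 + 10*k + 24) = k + 6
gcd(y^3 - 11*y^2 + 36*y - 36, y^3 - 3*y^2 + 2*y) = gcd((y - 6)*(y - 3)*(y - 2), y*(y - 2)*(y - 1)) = y - 2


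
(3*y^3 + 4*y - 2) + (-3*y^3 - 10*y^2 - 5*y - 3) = -10*y^2 - y - 5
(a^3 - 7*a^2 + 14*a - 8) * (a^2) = a^5 - 7*a^4 + 14*a^3 - 8*a^2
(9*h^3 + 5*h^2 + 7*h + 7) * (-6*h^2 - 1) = -54*h^5 - 30*h^4 - 51*h^3 - 47*h^2 - 7*h - 7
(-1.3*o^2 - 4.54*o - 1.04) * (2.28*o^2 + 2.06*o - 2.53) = -2.964*o^4 - 13.0292*o^3 - 8.4346*o^2 + 9.3438*o + 2.6312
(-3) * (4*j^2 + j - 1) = -12*j^2 - 3*j + 3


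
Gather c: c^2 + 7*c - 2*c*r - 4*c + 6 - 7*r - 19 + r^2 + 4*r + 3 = c^2 + c*(3 - 2*r) + r^2 - 3*r - 10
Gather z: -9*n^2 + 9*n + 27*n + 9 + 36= -9*n^2 + 36*n + 45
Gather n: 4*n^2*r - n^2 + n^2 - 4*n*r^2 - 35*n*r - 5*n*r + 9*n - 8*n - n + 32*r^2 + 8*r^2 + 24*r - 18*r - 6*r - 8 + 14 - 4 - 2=4*n^2*r + n*(-4*r^2 - 40*r) + 40*r^2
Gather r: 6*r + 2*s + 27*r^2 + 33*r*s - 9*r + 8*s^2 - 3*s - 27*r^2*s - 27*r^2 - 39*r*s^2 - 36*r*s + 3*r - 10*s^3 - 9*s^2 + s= -27*r^2*s + r*(-39*s^2 - 3*s) - 10*s^3 - s^2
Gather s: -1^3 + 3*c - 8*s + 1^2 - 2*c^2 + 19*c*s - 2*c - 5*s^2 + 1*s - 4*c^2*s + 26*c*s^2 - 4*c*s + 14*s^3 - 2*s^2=-2*c^2 + c + 14*s^3 + s^2*(26*c - 7) + s*(-4*c^2 + 15*c - 7)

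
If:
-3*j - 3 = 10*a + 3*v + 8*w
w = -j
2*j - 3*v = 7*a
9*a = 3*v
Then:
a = 1/7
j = 8/7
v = 3/7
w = -8/7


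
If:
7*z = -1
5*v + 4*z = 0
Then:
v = 4/35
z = -1/7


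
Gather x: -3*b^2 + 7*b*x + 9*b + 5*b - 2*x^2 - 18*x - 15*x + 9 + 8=-3*b^2 + 14*b - 2*x^2 + x*(7*b - 33) + 17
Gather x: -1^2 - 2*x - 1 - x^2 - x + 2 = -x^2 - 3*x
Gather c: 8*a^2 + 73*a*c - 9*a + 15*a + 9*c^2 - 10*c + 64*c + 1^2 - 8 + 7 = 8*a^2 + 6*a + 9*c^2 + c*(73*a + 54)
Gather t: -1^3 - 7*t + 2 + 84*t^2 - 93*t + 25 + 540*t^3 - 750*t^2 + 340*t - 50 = 540*t^3 - 666*t^2 + 240*t - 24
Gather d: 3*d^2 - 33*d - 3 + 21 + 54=3*d^2 - 33*d + 72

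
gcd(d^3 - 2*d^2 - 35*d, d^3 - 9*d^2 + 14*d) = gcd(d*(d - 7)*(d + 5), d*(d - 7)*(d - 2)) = d^2 - 7*d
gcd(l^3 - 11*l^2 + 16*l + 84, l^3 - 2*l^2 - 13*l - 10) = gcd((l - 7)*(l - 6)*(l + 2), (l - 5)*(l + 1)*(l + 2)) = l + 2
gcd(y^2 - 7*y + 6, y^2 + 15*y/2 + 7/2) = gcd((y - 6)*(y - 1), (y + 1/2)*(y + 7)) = 1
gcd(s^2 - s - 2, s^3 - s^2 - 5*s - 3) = s + 1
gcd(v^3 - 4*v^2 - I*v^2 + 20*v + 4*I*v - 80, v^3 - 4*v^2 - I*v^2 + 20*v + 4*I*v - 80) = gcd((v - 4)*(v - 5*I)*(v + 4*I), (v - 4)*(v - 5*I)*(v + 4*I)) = v^3 + v^2*(-4 - I) + v*(20 + 4*I) - 80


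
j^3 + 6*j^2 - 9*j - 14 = (j - 2)*(j + 1)*(j + 7)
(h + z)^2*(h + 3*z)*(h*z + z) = h^4*z + 5*h^3*z^2 + h^3*z + 7*h^2*z^3 + 5*h^2*z^2 + 3*h*z^4 + 7*h*z^3 + 3*z^4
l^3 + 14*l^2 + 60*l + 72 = (l + 2)*(l + 6)^2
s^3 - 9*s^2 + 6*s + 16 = (s - 8)*(s - 2)*(s + 1)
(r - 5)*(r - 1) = r^2 - 6*r + 5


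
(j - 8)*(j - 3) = j^2 - 11*j + 24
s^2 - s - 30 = (s - 6)*(s + 5)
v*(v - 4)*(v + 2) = v^3 - 2*v^2 - 8*v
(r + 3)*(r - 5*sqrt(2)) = r^2 - 5*sqrt(2)*r + 3*r - 15*sqrt(2)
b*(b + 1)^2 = b^3 + 2*b^2 + b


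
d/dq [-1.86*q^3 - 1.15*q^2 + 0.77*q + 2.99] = -5.58*q^2 - 2.3*q + 0.77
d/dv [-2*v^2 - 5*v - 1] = -4*v - 5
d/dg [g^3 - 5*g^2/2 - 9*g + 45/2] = 3*g^2 - 5*g - 9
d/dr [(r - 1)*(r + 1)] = 2*r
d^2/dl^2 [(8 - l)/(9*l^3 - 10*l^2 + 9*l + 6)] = 2*(-(l - 8)*(27*l^2 - 20*l + 9)^2 + (27*l^2 - 20*l + (l - 8)*(27*l - 10) + 9)*(9*l^3 - 10*l^2 + 9*l + 6))/(9*l^3 - 10*l^2 + 9*l + 6)^3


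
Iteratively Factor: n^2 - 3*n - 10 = (n - 5)*(n + 2)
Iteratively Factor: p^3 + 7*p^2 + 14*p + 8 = (p + 1)*(p^2 + 6*p + 8) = (p + 1)*(p + 2)*(p + 4)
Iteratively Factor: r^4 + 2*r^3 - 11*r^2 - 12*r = (r + 1)*(r^3 + r^2 - 12*r) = (r + 1)*(r + 4)*(r^2 - 3*r) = (r - 3)*(r + 1)*(r + 4)*(r)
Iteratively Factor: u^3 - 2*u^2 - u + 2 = (u - 2)*(u^2 - 1) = (u - 2)*(u - 1)*(u + 1)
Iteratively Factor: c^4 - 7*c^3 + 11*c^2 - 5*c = (c)*(c^3 - 7*c^2 + 11*c - 5) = c*(c - 1)*(c^2 - 6*c + 5) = c*(c - 1)^2*(c - 5)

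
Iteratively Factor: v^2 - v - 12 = (v + 3)*(v - 4)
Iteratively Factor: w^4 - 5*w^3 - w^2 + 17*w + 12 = (w - 4)*(w^3 - w^2 - 5*w - 3) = (w - 4)*(w + 1)*(w^2 - 2*w - 3) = (w - 4)*(w - 3)*(w + 1)*(w + 1)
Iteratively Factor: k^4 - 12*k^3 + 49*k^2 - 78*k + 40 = (k - 5)*(k^3 - 7*k^2 + 14*k - 8) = (k - 5)*(k - 2)*(k^2 - 5*k + 4) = (k - 5)*(k - 2)*(k - 1)*(k - 4)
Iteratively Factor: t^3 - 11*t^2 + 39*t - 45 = (t - 3)*(t^2 - 8*t + 15) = (t - 5)*(t - 3)*(t - 3)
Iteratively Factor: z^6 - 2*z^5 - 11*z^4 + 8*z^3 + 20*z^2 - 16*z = (z - 4)*(z^5 + 2*z^4 - 3*z^3 - 4*z^2 + 4*z) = (z - 4)*(z + 2)*(z^4 - 3*z^2 + 2*z) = (z - 4)*(z - 1)*(z + 2)*(z^3 + z^2 - 2*z) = (z - 4)*(z - 1)*(z + 2)^2*(z^2 - z) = (z - 4)*(z - 1)^2*(z + 2)^2*(z)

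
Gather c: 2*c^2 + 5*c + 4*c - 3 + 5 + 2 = 2*c^2 + 9*c + 4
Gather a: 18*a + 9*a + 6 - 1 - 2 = 27*a + 3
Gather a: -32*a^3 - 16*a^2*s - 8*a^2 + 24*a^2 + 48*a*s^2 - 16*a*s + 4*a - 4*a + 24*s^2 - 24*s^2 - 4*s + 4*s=-32*a^3 + a^2*(16 - 16*s) + a*(48*s^2 - 16*s)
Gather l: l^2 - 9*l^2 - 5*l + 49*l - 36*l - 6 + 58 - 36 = -8*l^2 + 8*l + 16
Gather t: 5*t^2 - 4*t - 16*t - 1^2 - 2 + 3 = 5*t^2 - 20*t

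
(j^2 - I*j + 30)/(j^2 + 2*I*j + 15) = (j - 6*I)/(j - 3*I)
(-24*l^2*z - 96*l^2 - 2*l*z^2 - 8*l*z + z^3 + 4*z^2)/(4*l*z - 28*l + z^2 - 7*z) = (-6*l*z - 24*l + z^2 + 4*z)/(z - 7)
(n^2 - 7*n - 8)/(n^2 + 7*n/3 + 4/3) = 3*(n - 8)/(3*n + 4)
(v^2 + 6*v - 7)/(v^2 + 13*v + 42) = (v - 1)/(v + 6)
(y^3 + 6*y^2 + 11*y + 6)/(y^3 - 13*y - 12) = (y + 2)/(y - 4)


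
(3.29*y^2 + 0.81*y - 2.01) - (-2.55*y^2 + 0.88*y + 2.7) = 5.84*y^2 - 0.07*y - 4.71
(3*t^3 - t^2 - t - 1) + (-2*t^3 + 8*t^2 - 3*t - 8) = t^3 + 7*t^2 - 4*t - 9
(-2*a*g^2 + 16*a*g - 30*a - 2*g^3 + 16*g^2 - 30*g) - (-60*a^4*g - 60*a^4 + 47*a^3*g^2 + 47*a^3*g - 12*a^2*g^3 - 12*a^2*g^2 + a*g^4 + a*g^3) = 60*a^4*g + 60*a^4 - 47*a^3*g^2 - 47*a^3*g + 12*a^2*g^3 + 12*a^2*g^2 - a*g^4 - a*g^3 - 2*a*g^2 + 16*a*g - 30*a - 2*g^3 + 16*g^2 - 30*g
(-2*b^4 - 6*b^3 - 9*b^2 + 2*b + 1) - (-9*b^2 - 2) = -2*b^4 - 6*b^3 + 2*b + 3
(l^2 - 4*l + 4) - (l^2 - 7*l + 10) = 3*l - 6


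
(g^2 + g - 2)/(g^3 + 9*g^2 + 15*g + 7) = (g^2 + g - 2)/(g^3 + 9*g^2 + 15*g + 7)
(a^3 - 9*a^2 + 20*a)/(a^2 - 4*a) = a - 5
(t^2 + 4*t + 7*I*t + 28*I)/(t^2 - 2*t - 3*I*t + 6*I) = (t^2 + t*(4 + 7*I) + 28*I)/(t^2 - t*(2 + 3*I) + 6*I)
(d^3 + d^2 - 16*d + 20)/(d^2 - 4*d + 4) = d + 5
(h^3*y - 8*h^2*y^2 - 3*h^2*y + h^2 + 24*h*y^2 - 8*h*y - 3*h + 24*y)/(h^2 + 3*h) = (h^3*y - 8*h^2*y^2 - 3*h^2*y + h^2 + 24*h*y^2 - 8*h*y - 3*h + 24*y)/(h*(h + 3))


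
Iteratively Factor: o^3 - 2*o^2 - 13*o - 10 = (o - 5)*(o^2 + 3*o + 2) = (o - 5)*(o + 2)*(o + 1)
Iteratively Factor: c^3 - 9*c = (c)*(c^2 - 9) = c*(c - 3)*(c + 3)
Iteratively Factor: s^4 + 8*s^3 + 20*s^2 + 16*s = (s + 2)*(s^3 + 6*s^2 + 8*s) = s*(s + 2)*(s^2 + 6*s + 8) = s*(s + 2)^2*(s + 4)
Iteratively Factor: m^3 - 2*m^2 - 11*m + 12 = (m - 1)*(m^2 - m - 12) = (m - 1)*(m + 3)*(m - 4)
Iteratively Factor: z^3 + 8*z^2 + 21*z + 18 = (z + 2)*(z^2 + 6*z + 9) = (z + 2)*(z + 3)*(z + 3)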